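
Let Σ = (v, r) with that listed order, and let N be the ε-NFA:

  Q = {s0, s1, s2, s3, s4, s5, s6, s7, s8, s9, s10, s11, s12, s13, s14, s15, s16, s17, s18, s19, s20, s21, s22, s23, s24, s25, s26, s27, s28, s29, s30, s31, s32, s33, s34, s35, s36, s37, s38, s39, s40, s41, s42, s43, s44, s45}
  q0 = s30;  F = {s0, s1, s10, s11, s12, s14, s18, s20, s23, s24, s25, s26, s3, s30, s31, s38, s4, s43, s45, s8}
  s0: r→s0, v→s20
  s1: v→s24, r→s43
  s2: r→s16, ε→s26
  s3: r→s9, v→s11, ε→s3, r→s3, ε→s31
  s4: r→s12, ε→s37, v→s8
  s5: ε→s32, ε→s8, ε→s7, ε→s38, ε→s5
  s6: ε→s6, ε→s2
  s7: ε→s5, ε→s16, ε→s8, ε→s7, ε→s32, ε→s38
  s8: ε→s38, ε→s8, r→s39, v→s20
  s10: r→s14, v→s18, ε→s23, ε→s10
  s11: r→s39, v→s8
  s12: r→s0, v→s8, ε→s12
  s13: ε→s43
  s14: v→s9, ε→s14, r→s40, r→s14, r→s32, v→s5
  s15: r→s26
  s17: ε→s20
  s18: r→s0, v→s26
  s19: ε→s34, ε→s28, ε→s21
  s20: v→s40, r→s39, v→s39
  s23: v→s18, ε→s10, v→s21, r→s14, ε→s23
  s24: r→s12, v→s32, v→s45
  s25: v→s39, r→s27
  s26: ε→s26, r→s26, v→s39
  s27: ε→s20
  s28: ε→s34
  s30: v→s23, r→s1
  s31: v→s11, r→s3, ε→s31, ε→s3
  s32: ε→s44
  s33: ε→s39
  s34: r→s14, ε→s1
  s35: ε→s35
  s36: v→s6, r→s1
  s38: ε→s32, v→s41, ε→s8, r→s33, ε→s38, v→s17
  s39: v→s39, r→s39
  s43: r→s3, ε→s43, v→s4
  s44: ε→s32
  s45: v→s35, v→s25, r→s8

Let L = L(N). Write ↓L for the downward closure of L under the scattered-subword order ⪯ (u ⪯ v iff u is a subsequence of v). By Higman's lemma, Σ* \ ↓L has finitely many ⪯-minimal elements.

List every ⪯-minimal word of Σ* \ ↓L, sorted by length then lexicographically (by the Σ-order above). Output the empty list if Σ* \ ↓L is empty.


Antichain: [vvvv, vrvr, rvvrr, rrvvr, rrrvr, rvrrvv].

|Q|=46, |F|=20, |δ|=100 (44 ε).
min D↑ (18 st, q0=0, F={14}): 0:v→1,r→2 1:v→3,r→4 2:v→5,r→6 3:v→7,r→8 4:v→9,r→4 5:v→10,r→11 6:v→12,r→13 7:v→14,r→7 8:v→15,r→8 9:v→15,r→14 10:v→16,r→9 11:v→9,r→8 12:v→9,r→11 13:v→17,r→13 14:v→14,r→14 15:v→14,r→14 16:v→14,r→15 17:v→9,r→14.
'vvvv': N↓-sim [35, 30, 22, 9, 2] end={s39,s40} rej; 4/4 single-dels accept.
'vrvr': N↓-sim [35, 30, 19, 14, 2] end={s33,s39} — reject; 4/4 del acc.
'rvvrr': run [35, 30, 24, 14, 11, 2] end={s33,s39} — reject; 5/5 single-dels accept.
'rrvvr': N↓-sim [35, 30, 25, 19, 10, 2] end={s33,s39} ∉↓L; 5/5 deletions ∈↓L.
'rrrvr': N↓-sim [35, 30, 25, 21, 15, 2] end={s33,s39} — reject; 5/5 single-dels accept.
'rvrrvv': run [35, 30, 24, 13, 5, 3, 2] end={s39,s40} — reject; 6/6 del acc.
6 obstructions.


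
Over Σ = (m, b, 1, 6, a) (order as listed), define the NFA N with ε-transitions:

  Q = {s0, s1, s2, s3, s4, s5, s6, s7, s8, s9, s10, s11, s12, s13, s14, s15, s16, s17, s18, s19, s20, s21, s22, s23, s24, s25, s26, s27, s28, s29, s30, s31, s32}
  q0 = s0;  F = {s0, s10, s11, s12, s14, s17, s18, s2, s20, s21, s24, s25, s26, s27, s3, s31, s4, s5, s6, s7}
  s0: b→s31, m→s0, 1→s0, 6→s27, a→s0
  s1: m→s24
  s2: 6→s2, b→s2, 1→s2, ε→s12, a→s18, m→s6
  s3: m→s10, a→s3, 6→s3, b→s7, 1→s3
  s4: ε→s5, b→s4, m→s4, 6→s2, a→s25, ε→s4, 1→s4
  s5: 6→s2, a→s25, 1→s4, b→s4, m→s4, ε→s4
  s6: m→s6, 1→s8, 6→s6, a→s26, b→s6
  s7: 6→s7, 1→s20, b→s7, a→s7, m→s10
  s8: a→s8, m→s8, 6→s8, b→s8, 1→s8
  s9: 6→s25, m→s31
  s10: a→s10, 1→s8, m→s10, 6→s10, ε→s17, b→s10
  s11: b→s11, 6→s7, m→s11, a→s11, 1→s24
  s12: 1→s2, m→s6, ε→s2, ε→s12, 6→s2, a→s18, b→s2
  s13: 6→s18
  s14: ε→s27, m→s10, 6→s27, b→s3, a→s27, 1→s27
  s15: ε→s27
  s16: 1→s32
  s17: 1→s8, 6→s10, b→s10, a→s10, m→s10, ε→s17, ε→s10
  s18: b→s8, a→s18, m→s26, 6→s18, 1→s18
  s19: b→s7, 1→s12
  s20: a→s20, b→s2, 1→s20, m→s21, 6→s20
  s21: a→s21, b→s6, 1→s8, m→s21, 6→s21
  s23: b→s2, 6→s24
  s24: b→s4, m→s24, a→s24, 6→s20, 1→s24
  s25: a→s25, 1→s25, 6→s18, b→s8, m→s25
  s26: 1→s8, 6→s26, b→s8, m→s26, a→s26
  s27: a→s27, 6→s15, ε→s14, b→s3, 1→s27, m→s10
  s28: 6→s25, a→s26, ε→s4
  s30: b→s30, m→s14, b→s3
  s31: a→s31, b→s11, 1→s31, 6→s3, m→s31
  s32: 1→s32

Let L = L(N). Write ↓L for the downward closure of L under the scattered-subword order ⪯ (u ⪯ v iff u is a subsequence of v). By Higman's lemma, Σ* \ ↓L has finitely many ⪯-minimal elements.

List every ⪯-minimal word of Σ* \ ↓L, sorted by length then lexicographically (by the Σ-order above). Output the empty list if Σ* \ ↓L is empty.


|Q|=33, |F|=20, |δ|=133 (13 ε).
min D↑ (17 st, q0=0, F={8}): 0:m→0,b→1,1→0,6→2,a→0 1:m→1,b→3,1→1,6→4,a→1 2:m→5,b→4,1→2,6→2,a→2 3:m→3,b→3,1→6,6→7,a→3 4:m→5,b→7,1→4,6→4,a→4 5:m→5,b→5,1→8,6→5,a→5 6:m→6,b→9,1→6,6→10,a→6 7:m→5,b→7,1→10,6→7,a→7 8:m→8,b→8,1→8,6→8,a→8 9:m→9,b→9,1→9,6→11,a→12 10:m→13,b→11,1→10,6→10,a→10 11:m→14,b→11,1→11,6→11,a→15 12:m→12,b→8,1→12,6→15,a→12 13:m→13,b→14,1→8,6→13,a→13 14:m→14,b→14,1→8,6→14,a→16 15:m→16,b→8,1→15,6→15,a→15 16:m→16,b→8,1→8,6→16,a→16 [Hopcroft].
'6m1': N↓-sim [22, 15, 6, 1] end={s8} rej; 3/3 del acc.
'bb1bab': run [22, 18, 16, 12, 9, 4, 1] end={s8} ∉↓L; 6/6 deletions ∈↓L.
2 words, ⪯-incomp.

A = [6m1, bb1bab].


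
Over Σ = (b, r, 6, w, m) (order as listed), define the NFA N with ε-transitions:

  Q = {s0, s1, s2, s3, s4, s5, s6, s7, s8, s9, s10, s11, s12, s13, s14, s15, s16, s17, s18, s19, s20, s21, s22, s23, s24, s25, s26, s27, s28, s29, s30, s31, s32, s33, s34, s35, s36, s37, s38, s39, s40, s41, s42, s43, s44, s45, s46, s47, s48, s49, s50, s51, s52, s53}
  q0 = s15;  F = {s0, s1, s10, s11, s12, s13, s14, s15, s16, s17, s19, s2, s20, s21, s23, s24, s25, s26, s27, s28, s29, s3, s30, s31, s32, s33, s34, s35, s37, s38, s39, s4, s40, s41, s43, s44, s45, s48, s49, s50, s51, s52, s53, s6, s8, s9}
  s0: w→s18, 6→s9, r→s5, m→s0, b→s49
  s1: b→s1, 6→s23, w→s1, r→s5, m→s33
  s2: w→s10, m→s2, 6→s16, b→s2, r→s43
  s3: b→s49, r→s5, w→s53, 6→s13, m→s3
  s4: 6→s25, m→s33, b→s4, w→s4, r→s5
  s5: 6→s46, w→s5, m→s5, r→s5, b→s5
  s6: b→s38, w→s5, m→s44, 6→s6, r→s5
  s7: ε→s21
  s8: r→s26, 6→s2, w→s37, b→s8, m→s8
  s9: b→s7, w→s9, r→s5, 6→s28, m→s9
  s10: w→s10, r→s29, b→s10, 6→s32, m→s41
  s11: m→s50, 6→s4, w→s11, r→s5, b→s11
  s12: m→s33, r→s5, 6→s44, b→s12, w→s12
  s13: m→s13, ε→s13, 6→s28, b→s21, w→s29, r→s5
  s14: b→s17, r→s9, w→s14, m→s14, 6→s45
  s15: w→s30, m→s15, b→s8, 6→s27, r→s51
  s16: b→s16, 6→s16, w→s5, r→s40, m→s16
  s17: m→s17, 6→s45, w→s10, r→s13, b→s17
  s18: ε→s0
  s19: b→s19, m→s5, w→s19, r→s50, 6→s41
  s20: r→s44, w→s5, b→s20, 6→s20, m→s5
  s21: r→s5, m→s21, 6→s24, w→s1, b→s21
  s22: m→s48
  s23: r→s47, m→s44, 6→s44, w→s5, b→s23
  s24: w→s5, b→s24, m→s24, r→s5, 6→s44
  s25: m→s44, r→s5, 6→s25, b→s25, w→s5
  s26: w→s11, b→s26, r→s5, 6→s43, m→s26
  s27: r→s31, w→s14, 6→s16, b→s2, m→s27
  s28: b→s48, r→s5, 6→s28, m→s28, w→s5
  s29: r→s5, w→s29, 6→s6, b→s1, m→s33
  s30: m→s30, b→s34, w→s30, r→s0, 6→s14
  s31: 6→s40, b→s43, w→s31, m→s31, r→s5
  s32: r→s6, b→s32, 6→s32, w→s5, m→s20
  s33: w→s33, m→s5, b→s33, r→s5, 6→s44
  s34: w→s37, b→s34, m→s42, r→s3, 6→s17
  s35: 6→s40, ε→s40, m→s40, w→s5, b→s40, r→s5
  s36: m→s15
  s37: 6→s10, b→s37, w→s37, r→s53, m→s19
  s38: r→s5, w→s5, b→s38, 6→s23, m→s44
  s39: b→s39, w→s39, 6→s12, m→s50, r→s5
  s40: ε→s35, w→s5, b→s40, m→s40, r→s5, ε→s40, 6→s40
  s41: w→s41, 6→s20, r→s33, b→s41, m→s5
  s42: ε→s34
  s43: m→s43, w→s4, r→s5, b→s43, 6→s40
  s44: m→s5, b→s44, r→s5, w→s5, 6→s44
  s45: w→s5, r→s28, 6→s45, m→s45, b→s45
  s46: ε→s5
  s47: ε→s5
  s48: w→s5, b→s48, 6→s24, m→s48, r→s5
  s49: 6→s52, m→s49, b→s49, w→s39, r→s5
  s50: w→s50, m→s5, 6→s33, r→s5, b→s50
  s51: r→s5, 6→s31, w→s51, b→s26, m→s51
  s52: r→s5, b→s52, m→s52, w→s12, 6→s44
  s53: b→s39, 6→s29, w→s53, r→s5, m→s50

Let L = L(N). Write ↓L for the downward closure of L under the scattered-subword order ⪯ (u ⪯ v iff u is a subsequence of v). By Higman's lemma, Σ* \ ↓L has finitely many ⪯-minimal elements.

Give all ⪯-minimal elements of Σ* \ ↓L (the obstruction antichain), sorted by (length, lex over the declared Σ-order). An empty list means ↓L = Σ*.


|Q|=54, |F|=46, |δ|=246 (9 ε).
min D↑ (46 st, q0=0, F={8}): 0:b→1,r→2,6→3,w→4,m→0 1:b→1,r→5,6→6,w→7,m→1 2:b→5,r→8,6→9,w→2,m→2 3:b→6,r→9,6→10,w→11,m→3 4:b→12,r→13,6→11,w→4,m→4 5:b→5,r→8,6→14,w→15,m→5 6:b→6,r→14,6→10,w→16,m→6 7:b→7,r→17,6→16,w→7,m→18 8:b→8,r→8,6→8,w→8,m→8 9:b→14,r→8,6→19,w→9,m→9 10:b→10,r→19,6→10,w→8,m→10 11:b→20,r→21,6→22,w→11,m→11 12:b→12,r→23,6→20,w→7,m→12 13:b→24,r→8,6→21,w→13,m→13 14:b→14,r→8,6→19,w→25,m→14 15:b→15,r→8,6→25,w→15,m→26 16:b→16,r→27,6→28,w→16,m→29 17:b→30,r→8,6→27,w→17,m→26 18:b→18,r→26,6→29,w→18,m→8 19:b→19,r→8,6→19,w→8,m→19 20:b→20,r→31,6→22,w→16,m→20 21:b→32,r→8,6→33,w→21,m→21 22:b→22,r→33,6→22,w→8,m→22 23:b→24,r→8,6→31,w→17,m→23 24:b→24,r→8,6→34,w→30,m→24 25:b→25,r→8,6→35,w→25,m→36 26:b→26,r→8,6→36,w→26,m→8 27:b→37,r→8,6→38,w→27,m→36 28:b→28,r→38,6→28,w→8,m→39 29:b→29,r→36,6→39,w→29,m→8 30:b→30,r→8,6→40,w→30,m→26 31:b→32,r→8,6→33,w→27,m→31 32:b→32,r→8,6→41,w→37,m→32 33:b→42,r→8,6→33,w→8,m→33 34:b→34,r→8,6→43,w→40,m→34 35:b→35,r→8,6→35,w→8,m→43 36:b→36,r→8,6→43,w→36,m→8 37:b→37,r→8,6→44,w→37,m→36 38:b→45,r→8,6→38,w→8,m→43 39:b→39,r→43,6→39,w→8,m→8 40:b→40,r→8,6→43,w→40,m→36 41:b→41,r→8,6→43,w→8,m→41 42:b→42,r→8,6→41,w→8,m→42 43:b→43,r→8,6→43,w→8,m→8 44:b→44,r→8,6→43,w→8,m→43 45:b→45,r→8,6→44,w→8,m→43 (ε-aug+det+¬).
'rr': run [52, 35, 3] end={s46,s47,s5} rej; 2/2 single-dels accept.
'66w': |S_i|=[52, 35, 17, 2] end={s46,s5} — reject; 3/3 del acc.
'bwmm': |S_i|=[52, 43, 23, 8, 2] end={s46,s5} ∉↓L; 4/4 deletions ∈↓L.
'wrb66m': N↓-sim [52, 47, 26, 17, 9, 3, 2] end={s46,s5} ∉↓L; 6/6 single-dels accept.
4 obstructions.

A = [rr, 66w, bwmm, wrb66m].


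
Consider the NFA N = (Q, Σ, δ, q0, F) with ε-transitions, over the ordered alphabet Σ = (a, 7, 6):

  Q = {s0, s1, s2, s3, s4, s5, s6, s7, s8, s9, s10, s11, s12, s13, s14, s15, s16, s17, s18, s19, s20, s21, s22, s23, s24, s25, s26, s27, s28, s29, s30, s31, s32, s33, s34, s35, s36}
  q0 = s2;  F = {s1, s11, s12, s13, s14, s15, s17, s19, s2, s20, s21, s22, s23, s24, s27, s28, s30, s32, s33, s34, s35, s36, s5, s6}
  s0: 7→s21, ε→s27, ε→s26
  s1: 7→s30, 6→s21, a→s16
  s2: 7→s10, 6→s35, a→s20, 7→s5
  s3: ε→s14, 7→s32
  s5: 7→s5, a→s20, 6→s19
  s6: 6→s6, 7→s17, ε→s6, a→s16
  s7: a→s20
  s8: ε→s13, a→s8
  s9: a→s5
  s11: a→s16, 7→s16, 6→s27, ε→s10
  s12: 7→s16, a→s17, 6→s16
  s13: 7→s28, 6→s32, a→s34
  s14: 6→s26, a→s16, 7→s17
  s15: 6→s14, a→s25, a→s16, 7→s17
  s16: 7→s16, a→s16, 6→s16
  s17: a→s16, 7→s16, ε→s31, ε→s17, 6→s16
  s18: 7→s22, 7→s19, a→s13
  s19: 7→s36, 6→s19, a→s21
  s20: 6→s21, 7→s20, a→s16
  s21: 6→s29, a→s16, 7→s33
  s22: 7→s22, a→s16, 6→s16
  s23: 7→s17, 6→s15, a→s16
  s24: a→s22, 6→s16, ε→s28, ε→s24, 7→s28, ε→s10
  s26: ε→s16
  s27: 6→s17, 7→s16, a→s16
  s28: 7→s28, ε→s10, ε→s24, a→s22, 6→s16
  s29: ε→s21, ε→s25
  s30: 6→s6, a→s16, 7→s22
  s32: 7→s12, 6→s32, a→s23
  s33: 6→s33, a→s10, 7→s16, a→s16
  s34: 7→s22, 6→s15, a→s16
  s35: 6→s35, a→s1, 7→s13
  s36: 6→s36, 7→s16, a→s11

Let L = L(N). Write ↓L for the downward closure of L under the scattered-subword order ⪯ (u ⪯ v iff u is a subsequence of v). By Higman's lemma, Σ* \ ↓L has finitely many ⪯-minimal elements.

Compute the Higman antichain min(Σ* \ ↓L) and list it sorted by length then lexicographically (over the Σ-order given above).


A = [aa, a677, 7677, 6776, 67a666].

|Q|=37, |F|=24, |δ|=102 (16 ε).
min D↑ (24 st, q0=0, F={4}): 0:a→1,7→2,6→3 1:a→4,7→1,6→5 2:a→1,7→2,6→6 3:a→7,7→8,6→3 4:a→4,7→4,6→4 5:a→4,7→9,6→5 6:a→5,7→10,6→6 7:a→4,7→11,6→5 8:a→12,7→13,6→14 9:a→4,7→4,6→9 10:a→15,7→4,6→10 11:a→4,7→16,6→17 12:a→4,7→16,6→18 13:a→16,7→13,6→4 14:a→19,7→20,6→14 15:a→4,7→4,6→21 16:a→4,7→16,6→4 17:a→4,7→22,6→17 18:a→4,7→22,6→23 19:a→4,7→22,6→18 20:a→22,7→4,6→4 21:a→4,7→4,6→22 22:a→4,7→4,6→4 23:a→4,7→22,6→4 (ε-aug+det+¬).
'aa': |S_i|=[30, 20, 3] end={s10,s16,s25} rej; 2/2 del acc.
'a677': run [30, 20, 13, 5, 1] end={s16} — reject; 4/4 del acc.
'7677': run [30, 27, 19, 9, 1] end={s16} ∉↓L; 4/4 deletions ∈↓L.
'6776': |S_i|=[30, 27, 22, 8, 1] end={s16} rej; 4/4 single-dels accept.
'67a666': run [30, 27, 22, 13, 8, 5, 2] end={s16,s26} ∉↓L; 6/6 deletions ∈↓L.
5 words, ⪯-incomp.


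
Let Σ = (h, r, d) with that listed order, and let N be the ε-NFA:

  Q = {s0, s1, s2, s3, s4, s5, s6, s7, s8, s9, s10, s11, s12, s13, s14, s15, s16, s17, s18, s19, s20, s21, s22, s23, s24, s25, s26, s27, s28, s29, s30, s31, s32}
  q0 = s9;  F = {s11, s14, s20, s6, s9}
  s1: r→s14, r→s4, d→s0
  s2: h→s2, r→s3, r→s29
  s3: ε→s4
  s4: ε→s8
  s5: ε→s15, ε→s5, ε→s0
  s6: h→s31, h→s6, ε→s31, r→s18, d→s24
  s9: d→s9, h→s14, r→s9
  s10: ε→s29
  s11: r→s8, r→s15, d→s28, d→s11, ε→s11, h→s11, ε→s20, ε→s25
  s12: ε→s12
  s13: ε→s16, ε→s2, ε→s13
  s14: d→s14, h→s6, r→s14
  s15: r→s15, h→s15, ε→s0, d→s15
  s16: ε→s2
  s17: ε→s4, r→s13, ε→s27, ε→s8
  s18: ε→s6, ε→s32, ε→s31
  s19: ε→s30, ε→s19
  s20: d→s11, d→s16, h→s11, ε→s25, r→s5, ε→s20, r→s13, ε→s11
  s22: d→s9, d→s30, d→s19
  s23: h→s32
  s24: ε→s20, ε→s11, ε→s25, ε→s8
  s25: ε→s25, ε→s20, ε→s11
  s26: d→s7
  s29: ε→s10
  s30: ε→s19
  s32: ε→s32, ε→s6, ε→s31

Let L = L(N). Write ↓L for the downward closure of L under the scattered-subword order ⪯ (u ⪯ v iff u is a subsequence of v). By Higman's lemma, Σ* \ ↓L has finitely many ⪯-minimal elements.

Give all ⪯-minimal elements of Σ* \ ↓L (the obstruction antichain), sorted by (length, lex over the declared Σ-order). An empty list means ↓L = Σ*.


Antichain: [hhdr].

|Q|=33, |F|=5, |δ|=74 (39 ε).
min D↑ (5 st, q0=0, F={4}): 0:h→1,r→0,d→0 1:h→2,r→1,d→1 2:h→2,r→2,d→3 3:h→3,r→4,d→3 4:h→4,r→4,d→4.
'hhdr': N↓-sim [22, 21, 20, 16, 11] end={s0,s10,s13,s15,s16,s2,s29,s3,s4,s5,s8} — reject; 4/4 del acc.
1 obstructions.


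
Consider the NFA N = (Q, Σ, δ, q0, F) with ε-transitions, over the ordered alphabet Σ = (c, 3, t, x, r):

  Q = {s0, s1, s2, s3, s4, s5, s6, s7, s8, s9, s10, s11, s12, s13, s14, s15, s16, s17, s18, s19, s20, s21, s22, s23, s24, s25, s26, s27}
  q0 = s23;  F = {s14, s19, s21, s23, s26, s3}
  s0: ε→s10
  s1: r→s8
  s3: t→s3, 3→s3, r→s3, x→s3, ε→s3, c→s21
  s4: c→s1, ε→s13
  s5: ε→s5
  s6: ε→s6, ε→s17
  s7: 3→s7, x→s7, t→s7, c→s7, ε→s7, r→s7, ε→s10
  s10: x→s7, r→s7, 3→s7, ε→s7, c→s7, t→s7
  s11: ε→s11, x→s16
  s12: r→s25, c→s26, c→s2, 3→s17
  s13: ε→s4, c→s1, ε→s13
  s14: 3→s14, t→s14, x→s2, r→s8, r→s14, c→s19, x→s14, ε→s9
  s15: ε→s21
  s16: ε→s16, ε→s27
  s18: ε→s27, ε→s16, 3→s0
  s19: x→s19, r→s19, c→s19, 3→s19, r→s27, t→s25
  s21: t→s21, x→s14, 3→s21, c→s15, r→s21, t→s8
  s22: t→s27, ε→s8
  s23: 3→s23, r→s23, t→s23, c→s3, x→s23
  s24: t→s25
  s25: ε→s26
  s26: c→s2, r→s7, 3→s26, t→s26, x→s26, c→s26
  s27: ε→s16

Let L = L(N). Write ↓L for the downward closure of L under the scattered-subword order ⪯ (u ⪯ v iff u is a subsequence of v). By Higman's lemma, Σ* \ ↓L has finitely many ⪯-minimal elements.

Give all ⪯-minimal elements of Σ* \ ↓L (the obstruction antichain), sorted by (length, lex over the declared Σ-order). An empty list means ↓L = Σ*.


Antichain: [ccxctr].

|Q|=28, |F|=6, |δ|=77 (21 ε).
min D↑ (7 st, q0=0, F={6}): 0:c→1,3→0,t→0,x→0,r→0 1:c→2,3→1,t→1,x→1,r→1 2:c→2,3→2,t→2,x→3,r→2 3:c→4,3→3,t→3,x→3,r→3 4:c→4,3→4,t→5,x→4,r→4 5:c→5,3→5,t→5,x→5,r→6 6:c→6,3→6,t→6,x→6,r→6 [Hopcroft].
'ccxctr': N↓-sim [15, 14, 13, 11, 8, 5, 2] end={s10,s7} — reject; 6/6 single-dels accept.
1 minimals (antichain).


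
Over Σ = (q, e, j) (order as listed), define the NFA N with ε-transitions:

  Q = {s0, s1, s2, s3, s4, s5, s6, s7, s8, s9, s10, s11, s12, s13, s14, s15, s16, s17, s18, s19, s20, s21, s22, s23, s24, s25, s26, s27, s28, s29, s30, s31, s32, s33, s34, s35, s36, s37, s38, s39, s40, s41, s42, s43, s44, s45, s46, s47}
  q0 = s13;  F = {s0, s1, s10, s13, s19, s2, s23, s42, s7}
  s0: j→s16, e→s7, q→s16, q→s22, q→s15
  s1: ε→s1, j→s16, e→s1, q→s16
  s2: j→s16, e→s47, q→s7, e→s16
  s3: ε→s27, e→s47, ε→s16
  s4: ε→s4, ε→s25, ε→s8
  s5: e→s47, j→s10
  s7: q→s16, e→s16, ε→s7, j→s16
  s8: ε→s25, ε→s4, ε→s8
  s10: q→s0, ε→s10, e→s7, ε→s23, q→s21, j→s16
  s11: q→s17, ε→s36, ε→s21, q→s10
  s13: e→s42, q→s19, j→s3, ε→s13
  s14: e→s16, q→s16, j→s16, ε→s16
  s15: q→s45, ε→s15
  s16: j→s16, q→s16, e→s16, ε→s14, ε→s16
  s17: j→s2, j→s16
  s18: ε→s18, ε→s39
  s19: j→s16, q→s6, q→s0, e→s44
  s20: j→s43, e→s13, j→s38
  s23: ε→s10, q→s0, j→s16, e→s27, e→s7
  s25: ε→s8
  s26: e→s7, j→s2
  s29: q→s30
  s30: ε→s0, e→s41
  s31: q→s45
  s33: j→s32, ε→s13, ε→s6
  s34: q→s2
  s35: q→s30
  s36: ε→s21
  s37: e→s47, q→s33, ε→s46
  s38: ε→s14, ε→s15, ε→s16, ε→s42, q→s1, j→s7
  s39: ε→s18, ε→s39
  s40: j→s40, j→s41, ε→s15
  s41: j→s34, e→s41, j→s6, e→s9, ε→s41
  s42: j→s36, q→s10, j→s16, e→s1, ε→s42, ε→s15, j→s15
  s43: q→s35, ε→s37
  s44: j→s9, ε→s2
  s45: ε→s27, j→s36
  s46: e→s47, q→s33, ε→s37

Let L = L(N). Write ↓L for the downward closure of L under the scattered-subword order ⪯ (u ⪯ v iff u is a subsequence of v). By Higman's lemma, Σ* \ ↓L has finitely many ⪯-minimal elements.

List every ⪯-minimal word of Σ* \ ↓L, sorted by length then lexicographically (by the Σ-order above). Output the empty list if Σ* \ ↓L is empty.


|Q|=48, |F|=9, |δ|=117 (42 ε).
min D↑ (9 st, q0=0, F={3}): 0:q→1,e→2,j→3 1:q→4,e→5,j→3 2:q→6,e→7,j→3 3:q→3,e→3,j→3 4:q→3,e→8,j→3 5:q→8,e→3,j→3 6:q→4,e→8,j→3 7:q→3,e→7,j→3 8:q→3,e→3,j→3 (ε-aug+det+¬).
'j': run [22, 10] end={s14,s15,s16,s21,s27,s3,s36,s45,s47,s9} — reject; 1/1 deletions ∈↓L.
'qqq': |S_i|=[22, 18, 11, 8] end={s14,s15,s16,s21,s22,s27,s36,s45} rej; 3/3 single-dels accept.
'qee': |S_i|=[22, 18, 8, 3] end={s14,s16,s47} ∉↓L; 3/3 single-dels accept.
'eeq': run [22, 18, 6, 2] end={s14,s16} rej; 3/3 deletions ∈↓L.
4 minimals (antichain).

min(Σ*\↓L) = [j, qqq, qee, eeq].


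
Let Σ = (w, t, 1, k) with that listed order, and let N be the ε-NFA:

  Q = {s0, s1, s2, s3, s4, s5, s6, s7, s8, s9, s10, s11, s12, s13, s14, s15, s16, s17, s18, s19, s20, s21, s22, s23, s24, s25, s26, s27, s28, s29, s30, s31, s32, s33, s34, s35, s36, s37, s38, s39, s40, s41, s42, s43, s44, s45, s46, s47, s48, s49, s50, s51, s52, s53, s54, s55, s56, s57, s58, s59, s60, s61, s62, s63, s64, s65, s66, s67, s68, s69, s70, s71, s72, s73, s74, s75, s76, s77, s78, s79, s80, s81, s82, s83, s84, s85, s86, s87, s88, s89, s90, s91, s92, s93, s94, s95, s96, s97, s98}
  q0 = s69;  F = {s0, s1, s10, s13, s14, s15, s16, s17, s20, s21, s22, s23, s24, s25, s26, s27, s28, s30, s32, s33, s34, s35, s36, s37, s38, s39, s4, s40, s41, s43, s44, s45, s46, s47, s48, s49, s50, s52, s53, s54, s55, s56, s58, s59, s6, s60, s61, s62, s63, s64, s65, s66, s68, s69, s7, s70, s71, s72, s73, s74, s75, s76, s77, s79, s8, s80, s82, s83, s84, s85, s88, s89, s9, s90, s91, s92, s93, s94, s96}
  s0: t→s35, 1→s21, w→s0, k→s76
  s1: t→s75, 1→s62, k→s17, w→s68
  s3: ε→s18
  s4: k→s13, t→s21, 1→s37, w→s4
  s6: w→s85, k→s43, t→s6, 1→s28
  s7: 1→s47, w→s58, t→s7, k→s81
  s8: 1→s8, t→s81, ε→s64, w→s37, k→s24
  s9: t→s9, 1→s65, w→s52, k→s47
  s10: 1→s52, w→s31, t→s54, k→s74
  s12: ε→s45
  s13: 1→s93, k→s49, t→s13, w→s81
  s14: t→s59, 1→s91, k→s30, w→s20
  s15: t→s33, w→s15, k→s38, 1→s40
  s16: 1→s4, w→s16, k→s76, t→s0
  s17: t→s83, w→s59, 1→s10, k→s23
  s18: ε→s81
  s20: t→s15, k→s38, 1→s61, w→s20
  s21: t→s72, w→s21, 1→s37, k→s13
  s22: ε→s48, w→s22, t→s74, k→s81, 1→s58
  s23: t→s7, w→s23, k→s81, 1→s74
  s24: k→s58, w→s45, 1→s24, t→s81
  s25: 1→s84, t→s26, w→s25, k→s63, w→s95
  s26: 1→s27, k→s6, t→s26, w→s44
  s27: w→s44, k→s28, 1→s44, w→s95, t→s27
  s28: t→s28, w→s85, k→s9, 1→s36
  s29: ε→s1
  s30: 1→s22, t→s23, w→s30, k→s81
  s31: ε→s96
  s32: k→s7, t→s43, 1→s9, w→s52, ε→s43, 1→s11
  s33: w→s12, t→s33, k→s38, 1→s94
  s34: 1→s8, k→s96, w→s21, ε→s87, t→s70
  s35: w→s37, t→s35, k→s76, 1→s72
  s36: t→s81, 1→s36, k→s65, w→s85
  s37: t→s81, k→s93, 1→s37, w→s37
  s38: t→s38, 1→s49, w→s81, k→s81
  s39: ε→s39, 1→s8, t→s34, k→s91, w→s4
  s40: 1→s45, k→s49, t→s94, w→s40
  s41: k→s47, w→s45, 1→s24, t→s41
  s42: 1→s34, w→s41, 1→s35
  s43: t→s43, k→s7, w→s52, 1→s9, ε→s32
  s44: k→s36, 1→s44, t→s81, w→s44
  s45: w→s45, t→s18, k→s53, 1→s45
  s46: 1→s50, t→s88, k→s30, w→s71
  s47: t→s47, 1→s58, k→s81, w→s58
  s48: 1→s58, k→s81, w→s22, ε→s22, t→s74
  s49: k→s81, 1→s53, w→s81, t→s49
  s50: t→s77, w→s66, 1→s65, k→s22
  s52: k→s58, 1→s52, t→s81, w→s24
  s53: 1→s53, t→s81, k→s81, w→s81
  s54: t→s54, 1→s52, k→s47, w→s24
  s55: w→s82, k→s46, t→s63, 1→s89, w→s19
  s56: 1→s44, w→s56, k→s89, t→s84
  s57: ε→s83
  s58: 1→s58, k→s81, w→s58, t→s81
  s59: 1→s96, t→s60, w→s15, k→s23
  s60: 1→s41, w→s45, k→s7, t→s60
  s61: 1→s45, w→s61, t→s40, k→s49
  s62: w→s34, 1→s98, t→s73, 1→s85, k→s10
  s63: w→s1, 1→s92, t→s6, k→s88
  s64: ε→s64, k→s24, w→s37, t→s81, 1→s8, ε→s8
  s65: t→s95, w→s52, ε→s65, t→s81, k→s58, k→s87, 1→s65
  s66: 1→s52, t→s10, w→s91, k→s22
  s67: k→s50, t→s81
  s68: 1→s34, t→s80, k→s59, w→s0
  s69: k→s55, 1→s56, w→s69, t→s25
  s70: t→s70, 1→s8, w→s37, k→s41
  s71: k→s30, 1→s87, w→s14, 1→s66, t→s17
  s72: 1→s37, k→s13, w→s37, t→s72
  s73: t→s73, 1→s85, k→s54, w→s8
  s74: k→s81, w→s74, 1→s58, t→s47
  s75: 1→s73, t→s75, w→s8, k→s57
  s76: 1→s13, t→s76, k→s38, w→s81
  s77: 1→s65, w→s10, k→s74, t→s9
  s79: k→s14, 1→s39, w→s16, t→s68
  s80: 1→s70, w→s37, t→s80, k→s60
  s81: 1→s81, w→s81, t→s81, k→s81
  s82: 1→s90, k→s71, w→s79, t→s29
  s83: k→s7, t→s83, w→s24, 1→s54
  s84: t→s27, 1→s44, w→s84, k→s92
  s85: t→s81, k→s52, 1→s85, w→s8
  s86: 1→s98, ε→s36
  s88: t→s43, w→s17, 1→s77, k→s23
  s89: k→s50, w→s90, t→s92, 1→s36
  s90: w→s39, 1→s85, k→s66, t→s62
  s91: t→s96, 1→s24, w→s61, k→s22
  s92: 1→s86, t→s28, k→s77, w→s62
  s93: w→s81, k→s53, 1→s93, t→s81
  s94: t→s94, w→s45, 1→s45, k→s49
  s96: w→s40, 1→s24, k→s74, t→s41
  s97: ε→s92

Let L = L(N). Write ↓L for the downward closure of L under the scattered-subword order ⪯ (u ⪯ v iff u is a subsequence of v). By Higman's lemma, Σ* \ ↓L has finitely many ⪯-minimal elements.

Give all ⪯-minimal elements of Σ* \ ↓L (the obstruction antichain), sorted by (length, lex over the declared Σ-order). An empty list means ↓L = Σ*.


Antichain: [11t, ttwt, kkkk, kwwwkw].

|Q|=99, |F|=79, |δ|=352 (18 ε).
min D↑ (77 st, q0=0, F={16}): 0:w→0,t→1,1→2,k→3 1:w→1,t→4,1→5,k→6 2:w→2,t→5,1→7,k→8 3:w→9,t→6,1→8,k→10 4:w→7,t→4,1→11,k→12 5:w→5,t→11,1→7,k→13 6:w→14,t→12,1→13,k→15 7:w→7,t→16,1→7,k→17 8:w→18,t→13,1→17,k→19 9:w→20,t→14,1→18,k→21 10:w→21,t→15,1→19,k→22 11:w→7,t→11,1→7,k→23 12:w→24,t→12,1→23,k→25 13:w→26,t→23,1→17,k→27 14:w→28,t→29,1→26,k→30 15:w→30,t→25,1→27,k→31 16:w→16,t→16,1→16,k→16 17:w→24,t→16,1→17,k→32 18:w→33,t→26,1→24,k→34 19:w→34,t→27,1→32,k→35 20:w→36,t→28,1→33,k→37 21:w→37,t→30,1→34,k→22 22:w→22,t→31,1→35,k→16 23:w→24,t→23,1→17,k→38 24:w→39,t→16,1→24,k→40 25:w→40,t→25,1→38,k→41 26:w→42,t→43,1→24,k→44 27:w→44,t→38,1→32,k→45 28:w→46,t→47,1→42,k→48 29:w→39,t→29,1→43,k→49 30:w→48,t→49,1→44,k→31 31:w→31,t→41,1→45,k→16 32:w→40,t→16,1→32,k→50 33:w→51,t→42,1→39,k→52 34:w→52,t→44,1→40,k→35 35:w→35,t→45,1→50,k→16 36:w→36,t→46,1→51,k→53 37:w→54,t→48,1→52,k→22 38:w→40,t→38,1→32,k→55 39:w→56,t→16,1→39,k→57 40:w→57,t→16,1→40,k→50 41:w→50,t→41,1→55,k→16 42:w→58,t→59,1→39,k→60 43:w→39,t→43,1→24,k→61 44:w→60,t→61,1→40,k→45 45:w→45,t→55,1→50,k→16 46:w→46,t→62,1→58,k→53 47:w→56,t→47,1→59,k→63 48:w→64,t→63,1→60,k→31 49:w→57,t→49,1→61,k→41 50:w→50,t→16,1→50,k→16 51:w→51,t→58,1→56,k→65 52:w→66,t→60,1→57,k→35 53:w→16,t→53,1→65,k→67 54:w→54,t→64,1→66,k→67 55:w→50,t→55,1→50,k→16 56:w→56,t→16,1→56,k→68 57:w→69,t→16,1→57,k→50 58:w→58,t→70,1→56,k→65 59:w→56,t→59,1→39,k→71 60:w→72,t→71,1→57,k→45 61:w→57,t→61,1→40,k→55 62:w→56,t→62,1→70,k→53 63:w→69,t→63,1→71,k→41 64:w→64,t→73,1→72,k→67 65:w→16,t→65,1→68,k→74 66:w→66,t→72,1→69,k→74 67:w→16,t→67,1→74,k→16 68:w→16,t→16,1→68,k→75 69:w→69,t→16,1→69,k→75 70:w→56,t→70,1→56,k→65 71:w→69,t→71,1→57,k→55 72:w→72,t→76,1→69,k→74 73:w→69,t→73,1→76,k→67 74:w→16,t→74,1→75,k→16 75:w→16,t→16,1→75,k→16 76:w→69,t→76,1→69,k→74 (ε-aug+det+¬).
'11t': |S_i|=[91, 54, 19, 3] end={s18,s81,s95} rej; 3/3 single-dels accept.
'ttwt': N↓-sim [91, 69, 45, 18, 3] end={s18,s81,s95} — reject; 4/4 deletions ∈↓L.
'kkkk': |S_i|=[91, 84, 51, 13, 1] end={s81} ∉↓L; 4/4 del acc.
'kwwwkw': N↓-sim [91, 84, 66, 48, 31, 7, 1] end={s81} — reject; 6/6 del acc.
4 words, ⪯-incomp.


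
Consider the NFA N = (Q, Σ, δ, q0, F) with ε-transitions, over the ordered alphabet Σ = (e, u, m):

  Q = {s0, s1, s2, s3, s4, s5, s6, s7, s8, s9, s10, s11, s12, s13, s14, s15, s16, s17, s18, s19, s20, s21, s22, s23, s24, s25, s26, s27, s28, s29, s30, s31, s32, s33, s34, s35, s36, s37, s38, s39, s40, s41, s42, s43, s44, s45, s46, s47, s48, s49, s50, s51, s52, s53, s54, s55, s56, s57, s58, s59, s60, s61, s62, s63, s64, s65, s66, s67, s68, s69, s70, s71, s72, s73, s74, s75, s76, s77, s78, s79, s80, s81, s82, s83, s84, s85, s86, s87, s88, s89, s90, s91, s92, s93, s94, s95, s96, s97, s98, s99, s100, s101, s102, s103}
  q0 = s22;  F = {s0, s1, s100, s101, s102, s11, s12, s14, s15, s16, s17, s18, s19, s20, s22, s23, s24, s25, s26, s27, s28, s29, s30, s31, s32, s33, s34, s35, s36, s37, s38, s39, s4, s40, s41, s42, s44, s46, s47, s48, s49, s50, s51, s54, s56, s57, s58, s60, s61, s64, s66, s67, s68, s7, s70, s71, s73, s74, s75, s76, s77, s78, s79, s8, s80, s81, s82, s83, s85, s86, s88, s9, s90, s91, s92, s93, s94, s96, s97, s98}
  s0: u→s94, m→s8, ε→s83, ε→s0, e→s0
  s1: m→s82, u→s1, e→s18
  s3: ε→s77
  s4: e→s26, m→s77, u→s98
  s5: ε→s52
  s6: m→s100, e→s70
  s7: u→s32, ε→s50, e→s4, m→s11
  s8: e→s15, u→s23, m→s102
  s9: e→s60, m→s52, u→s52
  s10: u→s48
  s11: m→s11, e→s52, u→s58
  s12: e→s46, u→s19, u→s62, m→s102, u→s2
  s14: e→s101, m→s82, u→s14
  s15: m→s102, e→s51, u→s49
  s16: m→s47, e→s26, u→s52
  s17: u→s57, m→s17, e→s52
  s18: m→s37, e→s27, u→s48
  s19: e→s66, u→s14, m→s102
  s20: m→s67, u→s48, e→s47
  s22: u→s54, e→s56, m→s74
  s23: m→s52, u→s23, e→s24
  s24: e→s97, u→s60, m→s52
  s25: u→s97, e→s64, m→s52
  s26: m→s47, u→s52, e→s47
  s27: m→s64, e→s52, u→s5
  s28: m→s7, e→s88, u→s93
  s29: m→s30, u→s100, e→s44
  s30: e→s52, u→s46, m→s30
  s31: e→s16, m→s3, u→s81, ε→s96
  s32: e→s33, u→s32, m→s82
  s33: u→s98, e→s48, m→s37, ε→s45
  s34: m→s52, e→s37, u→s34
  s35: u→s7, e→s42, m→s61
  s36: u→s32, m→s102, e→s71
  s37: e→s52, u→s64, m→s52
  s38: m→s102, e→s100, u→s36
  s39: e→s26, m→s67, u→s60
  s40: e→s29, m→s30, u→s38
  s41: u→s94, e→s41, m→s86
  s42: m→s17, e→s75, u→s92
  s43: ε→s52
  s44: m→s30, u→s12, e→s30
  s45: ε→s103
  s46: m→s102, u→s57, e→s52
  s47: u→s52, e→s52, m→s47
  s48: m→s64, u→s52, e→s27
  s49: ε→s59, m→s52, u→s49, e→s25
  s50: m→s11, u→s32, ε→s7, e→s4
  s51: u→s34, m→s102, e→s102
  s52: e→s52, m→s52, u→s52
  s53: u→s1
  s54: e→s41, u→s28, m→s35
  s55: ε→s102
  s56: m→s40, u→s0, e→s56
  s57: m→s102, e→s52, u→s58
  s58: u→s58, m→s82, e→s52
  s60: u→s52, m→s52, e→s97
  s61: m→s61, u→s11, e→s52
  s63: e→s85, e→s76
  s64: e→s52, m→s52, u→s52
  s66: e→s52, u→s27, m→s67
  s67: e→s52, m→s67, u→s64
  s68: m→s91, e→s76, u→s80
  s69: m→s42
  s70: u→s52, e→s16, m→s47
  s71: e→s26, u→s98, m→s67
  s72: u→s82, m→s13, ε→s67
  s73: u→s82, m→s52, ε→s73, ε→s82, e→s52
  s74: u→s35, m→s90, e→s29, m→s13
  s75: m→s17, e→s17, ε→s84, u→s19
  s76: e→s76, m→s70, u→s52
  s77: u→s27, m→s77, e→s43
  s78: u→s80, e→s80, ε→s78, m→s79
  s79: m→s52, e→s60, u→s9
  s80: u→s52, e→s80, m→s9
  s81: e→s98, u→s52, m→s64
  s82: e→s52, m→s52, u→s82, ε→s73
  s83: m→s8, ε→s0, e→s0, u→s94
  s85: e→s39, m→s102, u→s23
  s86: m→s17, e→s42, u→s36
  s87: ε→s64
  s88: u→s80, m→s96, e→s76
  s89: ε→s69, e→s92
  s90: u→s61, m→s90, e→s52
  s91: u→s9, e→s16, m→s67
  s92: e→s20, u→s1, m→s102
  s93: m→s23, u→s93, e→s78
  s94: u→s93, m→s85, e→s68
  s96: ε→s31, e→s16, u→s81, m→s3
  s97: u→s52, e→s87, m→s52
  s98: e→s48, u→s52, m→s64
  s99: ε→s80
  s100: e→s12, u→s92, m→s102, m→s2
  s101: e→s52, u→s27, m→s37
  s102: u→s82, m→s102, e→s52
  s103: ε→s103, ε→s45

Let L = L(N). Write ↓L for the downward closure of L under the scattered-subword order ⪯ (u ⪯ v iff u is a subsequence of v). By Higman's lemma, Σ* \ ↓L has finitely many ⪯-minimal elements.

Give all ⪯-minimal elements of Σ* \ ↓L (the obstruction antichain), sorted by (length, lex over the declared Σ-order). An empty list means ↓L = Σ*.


Antichain: [mme, eumum, uueeu, uueuu, uuumm, meeee].

|Q|=104, |F|=80, |δ|=282 (25 ε).
min D↑ (77 st, q0=0, F={23}): 0:e→1,u→2,m→3 1:e→1,u→4,m→5 2:e→6,u→7,m→8 3:e→9,u→8,m→10 4:e→4,u→11,m→12 5:e→9,u→13,m→14 6:e→6,u→11,m→15 7:e→16,u→17,m→18 8:e→19,u→18,m→20 9:e→21,u→22,m→14 10:e→23,u→20,m→10 11:e→24,u→17,m→25 12:e→26,u→27,m→28 13:e→22,u→29,m→28 14:e→23,u→30,m→14 15:e→19,u→29,m→31 16:e→32,u→33,m→34 17:e→35,u→17,m→27 18:e→36,u→37,m→38 19:e→39,u→40,m→31 20:e→23,u→38,m→20 21:e→14,u→41,m→14 22:e→41,u→40,m→28 23:e→23,u→23,m→23 24:e→32,u→33,m→42 25:e→43,u→27,m→28 26:e→44,u→45,m→28 27:e→46,u→27,m→23 28:e→23,u→47,m→28 29:e→48,u→37,m→28 30:e→23,u→49,m→28 31:e→23,u→49,m→31 32:e→32,u→23,m→50 33:e→33,u→23,m→51 34:e→52,u→53,m→54 35:e→33,u→33,m→55 36:e→56,u→57,m→54 37:e→58,u→37,m→47 38:e→23,u→59,m→38 39:e→31,u→60,m→31 40:e→61,u→62,m→28 41:e→30,u→60,m→28 42:e→52,u→51,m→63 43:e→56,u→64,m→63 44:e→28,u→65,m→28 45:e→66,u→45,m→23 46:e→67,u→64,m→23 47:e→23,u→47,m→23 48:e→56,u→57,m→63 49:e→23,u→59,m→28 50:e→52,u→23,m→68 51:e→64,u→23,m→23 52:e→56,u→23,m→68 53:e→57,u→23,m→69 54:e→23,u→70,m→54 55:e→64,u→51,m→23 56:e→68,u→23,m→68 57:e→71,u→23,m→69 58:e→71,u→57,m→72 59:e→23,u→59,m→47 60:e→73,u→74,m→28 61:e→68,u→71,m→63 62:e→75,u→62,m→47 63:e→23,u→69,m→63 64:e→67,u→23,m→23 65:e→72,u→65,m→23 66:e→69,u→67,m→23 67:e→69,u→23,m→23 68:e→23,u→23,m→68 69:e→23,u→23,m→23 70:e→23,u→23,m→69 71:e→70,u→23,m→69 72:e→23,u→69,m→23 73:e→23,u→70,m→63 74:e→76,u→74,m→47 75:e→70,u→71,m→72 76:e→23,u→70,m→72 (ε-aug+det+¬).
'mme': N↓-sim [92, 78, 23, 2] end={s43,s52} rej; 3/3 deletions ∈↓L.
'eumum': |S_i|=[92, 81, 63, 29, 15, 1] end={s52} rej; 5/5 deletions ∈↓L.
'uueeu': run [92, 83, 65, 41, 17, 2] end={s5,s52} — reject; 5/5 del acc.
'uueuu': run [92, 83, 65, 41, 12, 2] end={s5,s52} rej; 5/5 del acc.
'uuumm': |S_i|=[92, 83, 65, 33, 12, 1] end={s52} ∉↓L; 5/5 deletions ∈↓L.
'meeee': |S_i|=[92, 78, 54, 35, 18, 1] end={s52} ∉↓L; 5/5 del acc.
6 minimals (antichain).


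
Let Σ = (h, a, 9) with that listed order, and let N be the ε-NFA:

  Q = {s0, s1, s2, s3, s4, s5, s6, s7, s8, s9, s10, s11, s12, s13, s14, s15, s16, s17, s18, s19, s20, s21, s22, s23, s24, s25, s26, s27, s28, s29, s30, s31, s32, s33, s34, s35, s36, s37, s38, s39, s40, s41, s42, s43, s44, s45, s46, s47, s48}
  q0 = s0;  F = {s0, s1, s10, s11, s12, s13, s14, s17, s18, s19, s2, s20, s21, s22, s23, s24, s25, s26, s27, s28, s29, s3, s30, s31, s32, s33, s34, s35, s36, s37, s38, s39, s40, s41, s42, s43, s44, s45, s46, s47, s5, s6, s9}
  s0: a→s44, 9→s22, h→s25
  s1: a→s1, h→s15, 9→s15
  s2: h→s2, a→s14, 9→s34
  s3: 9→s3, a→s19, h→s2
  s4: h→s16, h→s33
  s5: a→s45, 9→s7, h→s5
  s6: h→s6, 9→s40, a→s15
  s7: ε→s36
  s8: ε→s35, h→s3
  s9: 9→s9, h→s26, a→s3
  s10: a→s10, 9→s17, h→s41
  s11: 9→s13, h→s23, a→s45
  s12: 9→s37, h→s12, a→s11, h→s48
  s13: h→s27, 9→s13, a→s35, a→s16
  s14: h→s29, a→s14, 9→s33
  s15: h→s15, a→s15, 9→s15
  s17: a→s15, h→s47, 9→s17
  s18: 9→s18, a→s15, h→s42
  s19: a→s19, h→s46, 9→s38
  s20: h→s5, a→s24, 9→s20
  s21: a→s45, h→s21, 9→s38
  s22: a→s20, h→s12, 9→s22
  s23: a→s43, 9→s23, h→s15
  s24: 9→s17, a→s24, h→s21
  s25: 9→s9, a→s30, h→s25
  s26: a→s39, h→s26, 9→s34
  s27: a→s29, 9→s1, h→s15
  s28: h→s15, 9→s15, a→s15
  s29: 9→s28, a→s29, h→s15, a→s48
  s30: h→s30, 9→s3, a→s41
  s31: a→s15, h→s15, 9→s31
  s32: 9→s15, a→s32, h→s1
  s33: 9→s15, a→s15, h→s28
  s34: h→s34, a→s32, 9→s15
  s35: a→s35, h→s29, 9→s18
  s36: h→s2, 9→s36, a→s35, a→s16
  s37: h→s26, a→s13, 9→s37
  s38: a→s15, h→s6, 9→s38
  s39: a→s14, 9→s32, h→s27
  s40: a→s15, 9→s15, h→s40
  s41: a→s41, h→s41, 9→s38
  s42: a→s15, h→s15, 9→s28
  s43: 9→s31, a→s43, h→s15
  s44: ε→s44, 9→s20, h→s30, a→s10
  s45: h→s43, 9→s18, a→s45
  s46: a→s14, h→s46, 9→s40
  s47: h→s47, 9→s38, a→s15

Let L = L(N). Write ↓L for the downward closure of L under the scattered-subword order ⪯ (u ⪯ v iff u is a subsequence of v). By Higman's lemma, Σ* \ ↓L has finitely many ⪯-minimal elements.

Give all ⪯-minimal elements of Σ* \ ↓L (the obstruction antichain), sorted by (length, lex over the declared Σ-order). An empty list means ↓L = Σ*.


|Q|=49, |F|=43, |δ|=142 (3 ε).
min D↑ (44 st, q0=0, F={23}): 0:h→1,a→2,9→3 1:h→1,a→4,9→5 2:h→4,a→6,9→7 3:h→8,a→7,9→3 4:h→4,a→9,9→10 5:h→11,a→10,9→5 6:h→9,a→6,9→12 7:h→13,a→14,9→7 8:h→8,a→15,9→16 9:h→9,a→9,9→17 10:h→18,a→19,9→10 11:h→11,a→20,9→21 12:h→22,a→23,9→12 13:h→13,a→24,9→25 14:h→26,a→14,9→12 15:h→27,a→24,9→28 16:h→11,a→28,9→16 17:h→29,a→23,9→17 18:h→18,a→30,9→21 19:h→31,a→19,9→17 20:h→32,a→30,9→33 21:h→21,a→33,9→23 22:h→22,a→23,9→17 23:h→23,a→23,9→23 24:h→34,a→24,9→35 25:h→18,a→36,9→25 26:h→26,a→24,9→17 27:h→23,a→34,9→27 28:h→32,a→36,9→28 29:h→29,a→23,9→37 30:h→38,a→30,9→39 31:h→31,a→30,9→37 32:h→23,a→38,9→40 33:h→40,a→33,9→23 34:h→23,a→34,9→41 35:h→42,a→23,9→35 36:h→38,a→36,9→35 37:h→37,a→23,9→23 38:h→23,a→38,9→43 39:h→43,a→23,9→23 40:h→23,a→40,9→23 41:h→23,a→23,9→41 42:h→23,a→23,9→43 43:h→23,a→23,9→23.
'aa9a': run [47, 40, 26, 11, 1] end={s15} rej; 4/4 single-dels accept.
'h9h99': run [47, 40, 31, 17, 7, 1] end={s15} rej; 5/5 deletions ∈↓L.
'9hahh': run [47, 41, 34, 20, 10, 1] end={s15} ∉↓L; 5/5 deletions ∈↓L.
3 obstructions.

A = [aa9a, h9h99, 9hahh].


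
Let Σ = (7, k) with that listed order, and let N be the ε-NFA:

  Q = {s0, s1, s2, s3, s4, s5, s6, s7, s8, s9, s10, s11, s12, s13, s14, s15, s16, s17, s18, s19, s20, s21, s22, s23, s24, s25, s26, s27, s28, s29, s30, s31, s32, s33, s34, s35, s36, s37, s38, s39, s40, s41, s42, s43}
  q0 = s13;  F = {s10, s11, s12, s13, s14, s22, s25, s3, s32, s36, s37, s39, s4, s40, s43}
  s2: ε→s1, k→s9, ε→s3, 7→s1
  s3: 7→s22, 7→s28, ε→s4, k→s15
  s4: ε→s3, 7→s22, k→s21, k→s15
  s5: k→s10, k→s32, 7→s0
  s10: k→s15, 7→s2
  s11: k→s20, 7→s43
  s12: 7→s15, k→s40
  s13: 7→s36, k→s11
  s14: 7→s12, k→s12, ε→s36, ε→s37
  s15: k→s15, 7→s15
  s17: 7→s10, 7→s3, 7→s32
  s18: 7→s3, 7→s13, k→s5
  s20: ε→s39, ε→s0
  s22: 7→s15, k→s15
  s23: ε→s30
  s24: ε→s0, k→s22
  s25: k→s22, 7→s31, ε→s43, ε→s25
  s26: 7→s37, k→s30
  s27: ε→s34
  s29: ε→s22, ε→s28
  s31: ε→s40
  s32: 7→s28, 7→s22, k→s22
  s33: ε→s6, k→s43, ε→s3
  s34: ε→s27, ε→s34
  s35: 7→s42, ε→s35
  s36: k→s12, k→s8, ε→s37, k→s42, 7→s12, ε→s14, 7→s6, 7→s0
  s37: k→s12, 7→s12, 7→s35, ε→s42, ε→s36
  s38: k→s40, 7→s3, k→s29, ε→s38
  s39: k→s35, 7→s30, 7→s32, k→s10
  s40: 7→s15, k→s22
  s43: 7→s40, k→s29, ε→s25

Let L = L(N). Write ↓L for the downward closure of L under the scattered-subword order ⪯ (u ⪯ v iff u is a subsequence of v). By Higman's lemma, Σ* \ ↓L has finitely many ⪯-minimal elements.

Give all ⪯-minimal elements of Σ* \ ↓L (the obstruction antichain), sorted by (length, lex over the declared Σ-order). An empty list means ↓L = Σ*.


|Q|=44, |F|=15, |δ|=88 (27 ε).
min D↑ (12 st, q0=0, F={6}): 0:7→1,k→2 1:7→3,k→3 2:7→4,k→5 3:7→6,k→7 4:7→7,k→8 5:7→9,k→10 6:7→6,k→6 7:7→6,k→8 8:7→6,k→6 9:7→8,k→8 10:7→11,k→6 11:7→8,k→6 [Hopcroft].
'777': |S_i|=[30, 25, 11, 2] end={s15,s42} rej; 3/3 del acc.
'7k7': |S_i|=[30, 25, 10, 1] end={s15} ∉↓L; 3/3 del acc.
'k7kk': |S_i|=[30, 25, 17, 6, 1] end={s15} ∉↓L; 4/4 single-dels accept.
'kkkk': run [30, 25, 19, 12, 3] end={s15,s21,s9} rej; 4/4 single-dels accept.
'77kkk': N↓-sim [30, 25, 11, 3, 2, 1] end={s15} rej; 5/5 deletions ∈↓L.
'kk77k': run [30, 25, 19, 12, 4, 1] end={s15} — reject; 5/5 del acc.
6 obstructions.

A = [777, 7k7, k7kk, kkkk, 77kkk, kk77k].
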